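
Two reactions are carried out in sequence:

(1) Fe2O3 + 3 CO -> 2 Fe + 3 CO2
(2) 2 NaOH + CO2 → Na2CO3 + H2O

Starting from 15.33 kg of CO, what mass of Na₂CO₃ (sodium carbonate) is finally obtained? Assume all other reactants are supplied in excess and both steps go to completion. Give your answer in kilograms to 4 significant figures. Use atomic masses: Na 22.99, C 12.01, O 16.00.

M(CO) = 12.01 + 16.00 = 28.01 g/mol.
M(Na2CO3) = 2(22.99) + 12.01 + 3(16.00) = 105.99 g/mol.
15.33 kg = 15330 g.
n(CO) = 15330 / 28.01 = 547.30 mol.
Step 1 gives a 3:3 ratio of CO to CO2, so n(CO2) = 547.30 mol.
In step 2 the CO2:Na2CO3 ratio is 1:1, so n(Na2CO3) = 547.30 mol.
Mass of Na2CO3 = 547.30 × 105.99 = 58009 g = 58.01 kg.

58.01 kg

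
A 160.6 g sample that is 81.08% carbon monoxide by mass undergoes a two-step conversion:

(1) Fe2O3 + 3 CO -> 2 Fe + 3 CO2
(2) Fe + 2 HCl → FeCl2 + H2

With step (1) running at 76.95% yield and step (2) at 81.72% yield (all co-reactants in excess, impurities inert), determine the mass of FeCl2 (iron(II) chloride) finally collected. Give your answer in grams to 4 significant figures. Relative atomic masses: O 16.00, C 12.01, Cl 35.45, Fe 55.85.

247.0 g

Pure CO = 160.6 × 0.8108 = 130.21 g.
M(CO) = 12.01 + 16.00 = 28.01 g/mol.
M(FeCl2) = 55.85 + 2(35.45) = 126.75 g/mol.
n(CO) = 130.21 / 28.01 = 4.6489 mol.
Step 1 (CO:Fe = 3:2): theoretical n(Fe) = 3.0992 mol; at 76.95% yield, n(Fe) = 2.3849 mol.
Step 2 (Fe:FeCl2 = 1:1): theoretical n(FeCl2) = 2.3849 mol, so theoretical mass = 2.3849 × 126.75 = 302.28 g.
At 81.72% yield, actual mass of FeCl2 = 302.28 × 0.8172 = 247.02 g.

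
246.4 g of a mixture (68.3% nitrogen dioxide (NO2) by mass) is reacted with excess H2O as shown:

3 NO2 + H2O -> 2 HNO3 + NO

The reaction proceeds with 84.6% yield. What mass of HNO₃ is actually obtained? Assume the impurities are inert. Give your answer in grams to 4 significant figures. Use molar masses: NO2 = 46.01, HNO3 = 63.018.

130.0 g

Pure NO2 available = 246.4 g × 0.683 = 168.29 g.
n(NO2) = 168.29 g / 46.01 g/mol = 3.6577 mol.
From the equation the NO2:HNO3 mole ratio is 3:2, so n(HNO3) = 3.6577 × 2/3 = 2.4385 mol.
Mass of HNO3 = 2.4385 mol × 63.018 g/mol = 153.67 g.
Actual mass collected = 153.67 g × 0.846 = 130.00 g.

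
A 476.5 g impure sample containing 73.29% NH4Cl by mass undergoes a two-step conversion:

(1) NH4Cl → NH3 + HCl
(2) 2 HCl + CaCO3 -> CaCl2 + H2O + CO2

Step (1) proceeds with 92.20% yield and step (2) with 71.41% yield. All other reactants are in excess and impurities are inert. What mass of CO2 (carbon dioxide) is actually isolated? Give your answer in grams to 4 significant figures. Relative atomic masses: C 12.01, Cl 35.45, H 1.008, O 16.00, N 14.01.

Pure NH4Cl = 476.5 × 0.7329 = 349.23 g.
M(NH4Cl) = 14.01 + 4(1.008) + 35.45 = 53.492 g/mol.
M(CO2) = 12.01 + 2(16.00) = 44.01 g/mol.
n(NH4Cl) = 349.23 / 53.492 = 6.5286 mol.
Step 1 (NH4Cl:HCl = 1:1): theoretical n(HCl) = 6.5286 mol; at 92.20% yield, n(HCl) = 6.0194 mol.
Step 2 (HCl:CO2 = 2:1): theoretical n(CO2) = 3.0097 mol, so theoretical mass = 3.0097 × 44.01 = 132.46 g.
At 71.41% yield, actual mass of CO2 = 132.46 × 0.7141 = 94.587 g.

94.59 g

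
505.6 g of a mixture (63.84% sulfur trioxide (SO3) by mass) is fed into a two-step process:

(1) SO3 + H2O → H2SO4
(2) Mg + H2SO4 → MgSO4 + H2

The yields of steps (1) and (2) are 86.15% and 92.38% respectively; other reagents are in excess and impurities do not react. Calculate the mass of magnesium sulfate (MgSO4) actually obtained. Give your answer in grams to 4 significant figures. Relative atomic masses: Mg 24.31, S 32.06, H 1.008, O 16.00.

Pure SO3 = 505.6 × 0.6384 = 322.78 g.
M(SO3) = 32.06 + 3(16.00) = 80.06 g/mol.
M(MgSO4) = 24.31 + 32.06 + 4(16.00) = 120.37 g/mol.
n(SO3) = 322.78 / 80.06 = 4.0317 mol.
Step 1 (SO3:H2SO4 = 1:1): theoretical n(H2SO4) = 4.0317 mol; at 86.15% yield, n(H2SO4) = 3.4733 mol.
Step 2 (H2SO4:MgSO4 = 1:1): theoretical n(MgSO4) = 3.4733 mol, so theoretical mass = 3.4733 × 120.37 = 418.08 g.
At 92.38% yield, actual mass of MgSO4 = 418.08 × 0.9238 = 386.22 g.

386.2 g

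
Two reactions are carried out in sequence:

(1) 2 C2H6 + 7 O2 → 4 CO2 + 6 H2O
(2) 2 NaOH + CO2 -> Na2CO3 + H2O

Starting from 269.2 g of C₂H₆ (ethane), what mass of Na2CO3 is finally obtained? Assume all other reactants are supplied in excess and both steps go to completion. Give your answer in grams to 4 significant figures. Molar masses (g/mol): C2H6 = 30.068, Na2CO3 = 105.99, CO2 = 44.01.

1898 g

n(C2H6) = 269.20 / 30.068 = 8.9530 mol.
Step 1 gives a 2:4 ratio of C2H6 to CO2, so n(CO2) = 17.906 mol.
In step 2 the CO2:Na2CO3 ratio is 1:1, so n(Na2CO3) = 17.906 mol.
Mass of Na2CO3 = 17.906 × 105.99 = 1897.9 g.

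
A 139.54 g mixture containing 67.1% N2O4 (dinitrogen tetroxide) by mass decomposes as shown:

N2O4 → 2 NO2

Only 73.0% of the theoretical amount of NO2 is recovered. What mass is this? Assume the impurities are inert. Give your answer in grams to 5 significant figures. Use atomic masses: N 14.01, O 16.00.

68.351 g

Pure N2O4 available = 139.54 g × 0.671 = 93.6313 g.
M(N2O4) = 2(14.01) + 4(16.00) = 92.02 g/mol.
M(NO2) = 14.01 + 2(16.00) = 46.01 g/mol.
n(N2O4) = 93.6313 g / 92.02 g/mol = 1.01751 mol.
From the equation the N2O4:NO2 mole ratio is 1:2, so n(NO2) = 1.01751 × 2/1 = 2.03502 mol.
Mass of NO2 = 2.03502 mol × 46.01 g/mol = 93.6313 g.
Actual mass collected = 93.6313 g × 0.730 = 68.3509 g.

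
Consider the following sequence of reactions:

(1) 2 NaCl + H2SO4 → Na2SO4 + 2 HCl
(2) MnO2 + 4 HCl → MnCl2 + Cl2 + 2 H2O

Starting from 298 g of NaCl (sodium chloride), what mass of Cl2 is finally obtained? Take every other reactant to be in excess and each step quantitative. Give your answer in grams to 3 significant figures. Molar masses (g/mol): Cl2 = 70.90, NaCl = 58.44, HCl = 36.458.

90.4 g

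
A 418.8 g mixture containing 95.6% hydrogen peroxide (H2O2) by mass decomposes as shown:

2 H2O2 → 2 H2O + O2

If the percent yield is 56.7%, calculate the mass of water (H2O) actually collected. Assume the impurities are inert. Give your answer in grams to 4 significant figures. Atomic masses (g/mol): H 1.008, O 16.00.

120.2 g

Pure H2O2 available = 418.8 g × 0.956 = 400.37 g.
M(H2O2) = 2(1.008) + 2(16.00) = 34.016 g/mol.
M(H2O) = 2(1.008) + 16.00 = 18.016 g/mol.
n(H2O2) = 400.37 g / 34.016 g/mol = 11.770 mol.
From the equation the H2O2:H2O mole ratio is 2:2, so n(H2O) = 11.770 × 2/2 = 11.770 mol.
Mass of H2O = 11.770 mol × 18.016 g/mol = 212.05 g.
Actual mass collected = 212.05 g × 0.567 = 120.23 g.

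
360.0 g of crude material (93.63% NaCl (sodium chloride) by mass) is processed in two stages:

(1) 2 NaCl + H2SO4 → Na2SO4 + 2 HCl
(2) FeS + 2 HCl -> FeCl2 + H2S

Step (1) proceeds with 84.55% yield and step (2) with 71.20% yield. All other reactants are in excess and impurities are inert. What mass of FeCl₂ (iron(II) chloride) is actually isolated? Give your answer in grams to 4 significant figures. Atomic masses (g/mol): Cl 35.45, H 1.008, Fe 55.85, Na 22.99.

Pure NaCl = 360.0 × 0.9363 = 337.07 g.
M(NaCl) = 22.99 + 35.45 = 58.44 g/mol.
M(FeCl2) = 55.85 + 2(35.45) = 126.75 g/mol.
n(NaCl) = 337.07 / 58.44 = 5.7678 mol.
Step 1 (NaCl:HCl = 2:2): theoretical n(HCl) = 5.7678 mol; at 84.55% yield, n(HCl) = 4.8766 mol.
Step 2 (HCl:FeCl2 = 2:1): theoretical n(FeCl2) = 2.4383 mol, so theoretical mass = 2.4383 × 126.75 = 309.06 g.
At 71.20% yield, actual mass of FeCl2 = 309.06 × 0.7120 = 220.05 g.

220.0 g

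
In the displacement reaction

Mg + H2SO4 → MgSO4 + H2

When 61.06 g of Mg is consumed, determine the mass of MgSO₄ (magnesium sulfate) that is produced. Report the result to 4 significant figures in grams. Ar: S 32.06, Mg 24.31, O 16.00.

302.3 g

M(Mg) = 24.31 g/mol.
M(MgSO4) = 24.31 + 32.06 + 4(16.00) = 120.37 g/mol.
n(Mg) = 61.060 g / 24.31 g/mol = 2.5117 mol.
From the equation the Mg:MgSO4 mole ratio is 1:1, so n(MgSO4) = 2.5117 × 1/1 = 2.5117 mol.
Mass of MgSO4 = 2.5117 mol × 120.37 g/mol = 302.34 g.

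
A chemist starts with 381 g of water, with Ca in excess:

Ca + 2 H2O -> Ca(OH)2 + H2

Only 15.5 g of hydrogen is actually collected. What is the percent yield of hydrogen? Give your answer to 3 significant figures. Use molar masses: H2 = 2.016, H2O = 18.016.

n(H2O) = 381.0 g / 18.016 g/mol = 21.15 mol.
From the equation the H2O:H2 mole ratio is 2:1, so n(H2) = 21.15 × 1/2 = 10.57 mol.
Mass of H2 = 10.57 mol × 2.016 g/mol = 21.32 g.
This is the theoretical yield. Percent yield = 15.5 g / 21.32 g × 100% = 72.71%.

72.7 %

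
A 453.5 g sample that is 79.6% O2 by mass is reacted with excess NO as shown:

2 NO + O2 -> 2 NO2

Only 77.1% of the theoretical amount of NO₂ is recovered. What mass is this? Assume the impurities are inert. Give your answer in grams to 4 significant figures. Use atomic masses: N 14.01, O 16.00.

800.3 g

Pure O2 available = 453.5 g × 0.796 = 360.99 g.
M(O2) = 2(16.00) = 32.00 g/mol.
M(NO2) = 14.01 + 2(16.00) = 46.01 g/mol.
n(O2) = 360.99 g / 32.00 g/mol = 11.281 mol.
From the equation the O2:NO2 mole ratio is 1:2, so n(NO2) = 11.281 × 2/1 = 22.562 mol.
Mass of NO2 = 22.562 mol × 46.01 g/mol = 1038.1 g.
Actual mass collected = 1038.1 g × 0.771 = 800.34 g.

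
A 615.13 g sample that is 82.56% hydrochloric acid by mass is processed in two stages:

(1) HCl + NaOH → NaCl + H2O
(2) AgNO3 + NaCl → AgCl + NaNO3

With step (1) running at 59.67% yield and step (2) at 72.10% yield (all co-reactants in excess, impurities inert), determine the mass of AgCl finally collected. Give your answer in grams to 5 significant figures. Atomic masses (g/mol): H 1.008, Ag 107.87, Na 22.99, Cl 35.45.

Pure HCl = 615.13 × 0.8256 = 507.851 g.
M(HCl) = 1.008 + 35.45 = 36.458 g/mol.
M(AgCl) = 107.87 + 35.45 = 143.32 g/mol.
n(HCl) = 507.851 / 36.458 = 13.9298 mol.
Step 1 (HCl:NaCl = 1:1): theoretical n(NaCl) = 13.9298 mol; at 59.67% yield, n(NaCl) = 8.31189 mol.
Step 2 (NaCl:AgCl = 1:1): theoretical n(AgCl) = 8.31189 mol, so theoretical mass = 8.31189 × 143.32 = 1191.26 g.
At 72.10% yield, actual mass of AgCl = 1191.26 × 0.7210 = 858.899 g.

858.90 g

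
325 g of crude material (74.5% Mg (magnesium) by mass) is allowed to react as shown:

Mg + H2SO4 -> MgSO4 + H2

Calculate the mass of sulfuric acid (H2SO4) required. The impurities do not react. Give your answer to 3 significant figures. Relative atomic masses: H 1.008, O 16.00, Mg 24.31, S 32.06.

Mass of pure Mg = 325 g × 0.745 = 242.1 g.
M(Mg) = 24.31 g/mol.
M(H2SO4) = 2(1.008) + 32.06 + 4(16.00) = 98.076 g/mol.
n(Mg) = 242.1 g / 24.31 g/mol = 9.960 mol.
From the equation the Mg:H2SO4 mole ratio is 1:1, so n(H2SO4) = 9.960 × 1/1 = 9.960 mol.
Mass of H2SO4 = 9.960 mol × 98.076 g/mol = 976.8 g.

977 g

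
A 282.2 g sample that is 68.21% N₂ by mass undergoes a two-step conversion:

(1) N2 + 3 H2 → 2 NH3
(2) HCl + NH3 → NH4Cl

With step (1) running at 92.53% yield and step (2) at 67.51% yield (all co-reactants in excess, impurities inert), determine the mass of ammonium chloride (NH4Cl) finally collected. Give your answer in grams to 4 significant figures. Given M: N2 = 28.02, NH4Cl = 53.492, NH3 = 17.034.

Pure N2 = 282.2 × 0.6821 = 192.49 g.
n(N2) = 192.49 / 28.02 = 6.8697 mol.
Step 1 (N2:NH3 = 1:2): theoretical n(NH3) = 13.739 mol; at 92.53% yield, n(NH3) = 12.713 mol.
Step 2 (NH3:NH4Cl = 1:1): theoretical n(NH4Cl) = 12.713 mol, so theoretical mass = 12.713 × 53.492 = 680.05 g.
At 67.51% yield, actual mass of NH4Cl = 680.05 × 0.6751 = 459.10 g.

459.1 g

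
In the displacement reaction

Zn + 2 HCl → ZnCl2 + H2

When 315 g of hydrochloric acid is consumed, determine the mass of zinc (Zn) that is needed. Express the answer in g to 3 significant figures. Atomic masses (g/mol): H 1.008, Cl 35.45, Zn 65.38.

282 g

M(HCl) = 1.008 + 35.45 = 36.458 g/mol.
M(Zn) = 65.38 g/mol.
n(HCl) = 315.0 g / 36.458 g/mol = 8.640 mol.
From the equation the HCl:Zn mole ratio is 2:1, so n(Zn) = 8.640 × 1/2 = 4.320 mol.
Mass of Zn = 4.320 mol × 65.38 g/mol = 282.4 g.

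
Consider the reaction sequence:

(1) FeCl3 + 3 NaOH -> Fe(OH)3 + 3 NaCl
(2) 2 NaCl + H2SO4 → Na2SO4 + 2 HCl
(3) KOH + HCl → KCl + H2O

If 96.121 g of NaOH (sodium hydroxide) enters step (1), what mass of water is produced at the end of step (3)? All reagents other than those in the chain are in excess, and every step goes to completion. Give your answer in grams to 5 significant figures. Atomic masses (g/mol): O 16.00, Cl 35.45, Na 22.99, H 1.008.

43.295 g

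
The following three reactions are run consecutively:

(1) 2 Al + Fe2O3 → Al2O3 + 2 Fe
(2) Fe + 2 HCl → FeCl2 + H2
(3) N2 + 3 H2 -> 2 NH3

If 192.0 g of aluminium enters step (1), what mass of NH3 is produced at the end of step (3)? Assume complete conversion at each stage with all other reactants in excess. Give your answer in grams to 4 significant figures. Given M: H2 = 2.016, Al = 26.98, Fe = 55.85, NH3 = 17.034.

80.81 g

n(Al) = 192.0 / 26.98 = 7.1164 mol.
Reaction (1): Al→Fe ratio 2:2 ⇒ n(Fe) = 7.1164 mol.
Reaction (2): Fe→H2 ratio 1:1 ⇒ n(H2) = 7.1164 mol.
Reaction (3): H2→NH3 ratio 3:2 ⇒ n(NH3) = 4.7443 mol.
Mass of NH3 = 4.7443 × 17.034 = 80.814 g.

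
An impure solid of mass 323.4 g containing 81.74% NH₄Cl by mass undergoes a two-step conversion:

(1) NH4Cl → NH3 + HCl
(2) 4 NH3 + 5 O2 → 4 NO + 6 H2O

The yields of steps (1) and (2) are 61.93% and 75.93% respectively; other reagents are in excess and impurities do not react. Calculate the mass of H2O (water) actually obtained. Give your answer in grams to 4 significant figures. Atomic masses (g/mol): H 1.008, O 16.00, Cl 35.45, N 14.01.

Pure NH4Cl = 323.4 × 0.8174 = 264.35 g.
M(NH4Cl) = 14.01 + 4(1.008) + 35.45 = 53.492 g/mol.
M(H2O) = 2(1.008) + 16.00 = 18.016 g/mol.
n(NH4Cl) = 264.35 / 53.492 = 4.9418 mol.
Step 1 (NH4Cl:NH3 = 1:1): theoretical n(NH3) = 4.9418 mol; at 61.93% yield, n(NH3) = 3.0605 mol.
Step 2 (NH3:H2O = 4:6): theoretical n(H2O) = 4.5907 mol, so theoretical mass = 4.5907 × 18.016 = 82.706 g.
At 75.93% yield, actual mass of H2O = 82.706 × 0.7593 = 62.799 g.

62.80 g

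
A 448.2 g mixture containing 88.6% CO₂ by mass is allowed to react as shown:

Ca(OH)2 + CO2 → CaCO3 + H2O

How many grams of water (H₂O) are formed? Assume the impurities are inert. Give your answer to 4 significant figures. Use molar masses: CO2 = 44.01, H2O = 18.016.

162.6 g

Mass of pure CO2 = 448.2 g × 0.886 = 397.11 g.
n(CO2) = 397.11 g / 44.01 g/mol = 9.0231 mol.
From the equation the CO2:H2O mole ratio is 1:1, so n(H2O) = 9.0231 × 1/1 = 9.0231 mol.
Mass of H2O = 9.0231 mol × 18.016 g/mol = 162.56 g.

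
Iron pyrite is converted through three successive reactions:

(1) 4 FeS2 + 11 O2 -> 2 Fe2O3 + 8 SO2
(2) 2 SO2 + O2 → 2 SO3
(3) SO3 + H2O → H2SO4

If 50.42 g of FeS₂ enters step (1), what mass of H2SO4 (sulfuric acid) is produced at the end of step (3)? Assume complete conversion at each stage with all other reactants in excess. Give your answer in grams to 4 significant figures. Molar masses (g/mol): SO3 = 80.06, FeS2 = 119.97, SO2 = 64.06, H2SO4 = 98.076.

82.44 g

n(FeS2) = 50.42 / 119.97 = 0.42027 mol.
Reaction (1): FeS2→SO2 ratio 4:8 ⇒ n(SO2) = 0.84054 mol.
Reaction (2): SO2→SO3 ratio 2:2 ⇒ n(SO3) = 0.84054 mol.
Reaction (3): SO3→H2SO4 ratio 1:1 ⇒ n(H2SO4) = 0.84054 mol.
Mass of H2SO4 = 0.84054 × 98.076 = 82.437 g.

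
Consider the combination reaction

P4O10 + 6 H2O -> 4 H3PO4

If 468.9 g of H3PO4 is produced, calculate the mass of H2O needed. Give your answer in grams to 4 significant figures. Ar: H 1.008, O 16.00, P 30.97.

M(H3PO4) = 3(1.008) + 30.97 + 4(16.00) = 97.994 g/mol.
M(H2O) = 2(1.008) + 16.00 = 18.016 g/mol.
n(H3PO4) = 468.90 g / 97.994 g/mol = 4.7850 mol.
From the equation the H3PO4:H2O mole ratio is 4:6, so n(H2O) = 4.7850 × 6/4 = 7.1775 mol.
Mass of H2O = 7.1775 mol × 18.016 g/mol = 129.31 g.

129.3 g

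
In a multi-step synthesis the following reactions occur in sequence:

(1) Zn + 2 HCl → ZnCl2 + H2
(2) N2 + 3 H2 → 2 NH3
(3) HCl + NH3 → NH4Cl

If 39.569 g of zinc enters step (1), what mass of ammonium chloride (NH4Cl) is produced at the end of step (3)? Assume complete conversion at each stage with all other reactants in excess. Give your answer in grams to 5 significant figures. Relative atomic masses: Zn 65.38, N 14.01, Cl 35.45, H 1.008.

M(Zn) = 65.38 g/mol.
M(NH4Cl) = 14.01 + 4(1.008) + 35.45 = 53.492 g/mol.
n(Zn) = 39.569 / 65.38 = 0.605216 mol.
Reaction (1): Zn→H2 ratio 1:1 ⇒ n(H2) = 0.605216 mol.
Reaction (2): H2→NH3 ratio 3:2 ⇒ n(NH3) = 0.403477 mol.
Reaction (3): NH3→NH4Cl ratio 1:1 ⇒ n(NH4Cl) = 0.403477 mol.
Mass of NH4Cl = 0.403477 × 53.492 = 21.5828 g.

21.583 g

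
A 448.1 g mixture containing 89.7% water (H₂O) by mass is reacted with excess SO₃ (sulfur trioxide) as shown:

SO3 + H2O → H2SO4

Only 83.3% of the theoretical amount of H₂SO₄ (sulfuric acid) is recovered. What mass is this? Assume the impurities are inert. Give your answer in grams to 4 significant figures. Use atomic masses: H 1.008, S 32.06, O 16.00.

Pure H2O available = 448.1 g × 0.897 = 401.95 g.
M(H2O) = 2(1.008) + 16.00 = 18.016 g/mol.
M(H2SO4) = 2(1.008) + 32.06 + 4(16.00) = 98.076 g/mol.
n(H2O) = 401.95 g / 18.016 g/mol = 22.310 mol.
From the equation the H2O:H2SO4 mole ratio is 1:1, so n(H2SO4) = 22.310 × 1/1 = 22.310 mol.
Mass of H2SO4 = 22.310 mol × 98.076 g/mol = 2188.1 g.
Actual mass collected = 2188.1 g × 0.833 = 1822.7 g.

1823 g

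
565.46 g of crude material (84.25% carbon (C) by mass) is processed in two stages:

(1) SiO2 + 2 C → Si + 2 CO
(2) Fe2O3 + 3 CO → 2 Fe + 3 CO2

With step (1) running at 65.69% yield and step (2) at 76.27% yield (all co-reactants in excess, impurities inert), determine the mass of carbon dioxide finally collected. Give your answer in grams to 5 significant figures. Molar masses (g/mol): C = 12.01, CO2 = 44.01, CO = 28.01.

874.65 g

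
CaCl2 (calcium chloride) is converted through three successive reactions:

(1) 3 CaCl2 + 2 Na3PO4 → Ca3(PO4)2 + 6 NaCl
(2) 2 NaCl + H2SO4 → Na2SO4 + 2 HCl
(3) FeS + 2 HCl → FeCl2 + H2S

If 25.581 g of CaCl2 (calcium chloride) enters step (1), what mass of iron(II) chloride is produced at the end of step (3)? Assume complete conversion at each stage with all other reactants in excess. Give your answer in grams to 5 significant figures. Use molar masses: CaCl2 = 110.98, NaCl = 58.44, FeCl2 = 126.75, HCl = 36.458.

29.216 g

n(CaCl2) = 25.581 / 110.98 = 0.230501 mol.
Reaction (1): CaCl2→NaCl ratio 3:6 ⇒ n(NaCl) = 0.461002 mol.
Reaction (2): NaCl→HCl ratio 2:2 ⇒ n(HCl) = 0.461002 mol.
Reaction (3): HCl→FeCl2 ratio 2:1 ⇒ n(FeCl2) = 0.230501 mol.
Mass of FeCl2 = 0.230501 × 126.75 = 29.2160 g.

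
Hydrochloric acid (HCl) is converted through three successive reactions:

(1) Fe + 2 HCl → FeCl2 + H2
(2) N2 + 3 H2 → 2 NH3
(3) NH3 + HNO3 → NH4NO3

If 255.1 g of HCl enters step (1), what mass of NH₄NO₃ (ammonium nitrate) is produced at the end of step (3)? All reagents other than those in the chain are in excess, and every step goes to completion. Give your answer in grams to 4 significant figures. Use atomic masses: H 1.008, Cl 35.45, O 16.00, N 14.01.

186.7 g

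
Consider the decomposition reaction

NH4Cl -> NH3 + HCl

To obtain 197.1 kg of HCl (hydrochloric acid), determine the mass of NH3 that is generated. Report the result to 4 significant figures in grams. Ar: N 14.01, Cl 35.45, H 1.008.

92090 g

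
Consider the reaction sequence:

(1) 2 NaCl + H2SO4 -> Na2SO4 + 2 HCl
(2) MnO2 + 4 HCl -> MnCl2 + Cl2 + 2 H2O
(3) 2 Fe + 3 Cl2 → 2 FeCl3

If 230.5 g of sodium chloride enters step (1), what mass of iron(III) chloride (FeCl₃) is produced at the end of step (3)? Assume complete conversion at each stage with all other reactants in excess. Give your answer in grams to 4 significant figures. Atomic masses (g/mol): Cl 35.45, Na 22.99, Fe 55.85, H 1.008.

M(NaCl) = 22.99 + 35.45 = 58.44 g/mol.
M(FeCl3) = 55.85 + 3(35.45) = 162.20 g/mol.
n(NaCl) = 230.5 / 58.44 = 3.9442 mol.
Reaction (1): NaCl→HCl ratio 2:2 ⇒ n(HCl) = 3.9442 mol.
Reaction (2): HCl→Cl2 ratio 4:1 ⇒ n(Cl2) = 0.98605 mol.
Reaction (3): Cl2→FeCl3 ratio 3:2 ⇒ n(FeCl3) = 0.65737 mol.
Mass of FeCl3 = 0.65737 × 162.20 = 106.63 g.

106.6 g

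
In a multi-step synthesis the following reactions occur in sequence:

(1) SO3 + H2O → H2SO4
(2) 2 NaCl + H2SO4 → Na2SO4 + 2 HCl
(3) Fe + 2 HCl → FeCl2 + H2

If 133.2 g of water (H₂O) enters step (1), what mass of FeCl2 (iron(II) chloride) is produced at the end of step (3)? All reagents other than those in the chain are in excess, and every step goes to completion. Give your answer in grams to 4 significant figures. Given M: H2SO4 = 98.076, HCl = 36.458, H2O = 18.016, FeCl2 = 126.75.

937.1 g

n(H2O) = 133.2 / 18.016 = 7.3934 mol.
Reaction (1): H2O→H2SO4 ratio 1:1 ⇒ n(H2SO4) = 7.3934 mol.
Reaction (2): H2SO4→HCl ratio 1:2 ⇒ n(HCl) = 14.787 mol.
Reaction (3): HCl→FeCl2 ratio 2:1 ⇒ n(FeCl2) = 7.3934 mol.
Mass of FeCl2 = 7.3934 × 126.75 = 937.12 g.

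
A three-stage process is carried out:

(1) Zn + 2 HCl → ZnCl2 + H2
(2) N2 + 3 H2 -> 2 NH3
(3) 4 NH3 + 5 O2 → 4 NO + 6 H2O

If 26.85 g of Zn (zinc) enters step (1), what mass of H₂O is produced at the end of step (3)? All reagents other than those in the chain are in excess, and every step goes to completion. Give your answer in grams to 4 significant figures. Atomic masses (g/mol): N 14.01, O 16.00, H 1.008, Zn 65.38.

M(Zn) = 65.38 g/mol.
M(H2O) = 2(1.008) + 16.00 = 18.016 g/mol.
n(Zn) = 26.85 / 65.38 = 0.41068 mol.
Reaction (1): Zn→H2 ratio 1:1 ⇒ n(H2) = 0.41068 mol.
Reaction (2): H2→NH3 ratio 3:2 ⇒ n(NH3) = 0.27378 mol.
Reaction (3): NH3→H2O ratio 4:6 ⇒ n(H2O) = 0.41068 mol.
Mass of H2O = 0.41068 × 18.016 = 7.3987 g.

7.399 g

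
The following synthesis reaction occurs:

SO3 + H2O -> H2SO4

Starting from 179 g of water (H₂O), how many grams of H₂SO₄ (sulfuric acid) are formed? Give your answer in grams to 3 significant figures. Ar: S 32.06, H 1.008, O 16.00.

M(H2O) = 2(1.008) + 16.00 = 18.016 g/mol.
M(H2SO4) = 2(1.008) + 32.06 + 4(16.00) = 98.076 g/mol.
n(H2O) = 179.0 g / 18.016 g/mol = 9.936 mol.
From the equation the H2O:H2SO4 mole ratio is 1:1, so n(H2SO4) = 9.936 × 1/1 = 9.936 mol.
Mass of H2SO4 = 9.936 mol × 98.076 g/mol = 974.4 g.

974 g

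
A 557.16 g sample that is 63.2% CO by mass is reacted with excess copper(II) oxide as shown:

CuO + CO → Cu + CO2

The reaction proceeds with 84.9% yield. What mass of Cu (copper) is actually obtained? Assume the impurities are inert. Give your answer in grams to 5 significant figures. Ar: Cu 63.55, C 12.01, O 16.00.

678.28 g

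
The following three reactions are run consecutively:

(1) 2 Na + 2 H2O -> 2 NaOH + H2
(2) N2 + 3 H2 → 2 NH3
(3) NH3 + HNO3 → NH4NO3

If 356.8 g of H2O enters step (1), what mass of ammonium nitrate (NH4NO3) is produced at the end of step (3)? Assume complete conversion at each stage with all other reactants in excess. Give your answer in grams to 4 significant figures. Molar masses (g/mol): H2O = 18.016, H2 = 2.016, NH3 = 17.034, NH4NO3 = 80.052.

n(H2O) = 356.8 / 18.016 = 19.805 mol.
Reaction (1): H2O→H2 ratio 2:1 ⇒ n(H2) = 9.9023 mol.
Reaction (2): H2→NH3 ratio 3:2 ⇒ n(NH3) = 6.6015 mol.
Reaction (3): NH3→NH4NO3 ratio 1:1 ⇒ n(NH4NO3) = 6.6015 mol.
Mass of NH4NO3 = 6.6015 × 80.052 = 528.47 g.

528.5 g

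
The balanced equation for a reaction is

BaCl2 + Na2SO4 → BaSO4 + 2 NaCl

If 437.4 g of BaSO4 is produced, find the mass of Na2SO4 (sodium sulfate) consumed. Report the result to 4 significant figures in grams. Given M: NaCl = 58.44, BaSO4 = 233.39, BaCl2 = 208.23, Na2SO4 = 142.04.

n(BaSO4) = 437.40 g / 233.39 g/mol = 1.8741 mol.
From the equation the BaSO4:Na2SO4 mole ratio is 1:1, so n(Na2SO4) = 1.8741 × 1/1 = 1.8741 mol.
Mass of Na2SO4 = 1.8741 mol × 142.04 g/mol = 266.20 g.

266.2 g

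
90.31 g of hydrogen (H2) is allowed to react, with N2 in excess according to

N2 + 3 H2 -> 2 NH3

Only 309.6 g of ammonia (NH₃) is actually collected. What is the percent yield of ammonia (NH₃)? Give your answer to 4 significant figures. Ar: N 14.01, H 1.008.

60.86 %

M(H2) = 2(1.008) = 2.016 g/mol.
M(NH3) = 14.01 + 3(1.008) = 17.034 g/mol.
n(H2) = 90.310 g / 2.016 g/mol = 44.797 mol.
From the equation the H2:NH3 mole ratio is 3:2, so n(NH3) = 44.797 × 2/3 = 29.864 mol.
Mass of NH3 = 29.864 mol × 17.034 g/mol = 508.71 g.
This is the theoretical yield. Percent yield = 309.6 g / 508.71 g × 100% = 60.860%.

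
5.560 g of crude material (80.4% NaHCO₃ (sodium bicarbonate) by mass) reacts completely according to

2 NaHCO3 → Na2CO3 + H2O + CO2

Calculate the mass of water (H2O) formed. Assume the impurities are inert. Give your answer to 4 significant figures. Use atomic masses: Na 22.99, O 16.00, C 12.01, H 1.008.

Mass of pure NaHCO3 = 5.560 g × 0.804 = 4.4702 g.
M(NaHCO3) = 22.99 + 1.008 + 12.01 + 3(16.00) = 84.008 g/mol.
M(H2O) = 2(1.008) + 16.00 = 18.016 g/mol.
n(NaHCO3) = 4.4702 g / 84.008 g/mol = 0.053212 mol.
From the equation the NaHCO3:H2O mole ratio is 2:1, so n(H2O) = 0.053212 × 1/2 = 0.026606 mol.
Mass of H2O = 0.026606 mol × 18.016 g/mol = 0.47933 g.

0.4793 g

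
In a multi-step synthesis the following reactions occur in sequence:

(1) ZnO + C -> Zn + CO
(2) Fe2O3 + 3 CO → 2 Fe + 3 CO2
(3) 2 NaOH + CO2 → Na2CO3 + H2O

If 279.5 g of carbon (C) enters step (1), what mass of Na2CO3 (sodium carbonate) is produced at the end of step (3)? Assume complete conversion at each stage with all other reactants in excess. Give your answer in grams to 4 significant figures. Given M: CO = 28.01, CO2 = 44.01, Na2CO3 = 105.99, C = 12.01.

n(C) = 279.5 / 12.01 = 23.272 mol.
Reaction (1): C→CO ratio 1:1 ⇒ n(CO) = 23.272 mol.
Reaction (2): CO→CO2 ratio 3:3 ⇒ n(CO2) = 23.272 mol.
Reaction (3): CO2→Na2CO3 ratio 1:1 ⇒ n(Na2CO3) = 23.272 mol.
Mass of Na2CO3 = 23.272 × 105.99 = 2466.6 g.

2467 g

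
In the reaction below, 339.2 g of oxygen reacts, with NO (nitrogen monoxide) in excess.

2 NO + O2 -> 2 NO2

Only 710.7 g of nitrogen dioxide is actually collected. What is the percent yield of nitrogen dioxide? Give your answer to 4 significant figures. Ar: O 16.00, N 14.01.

72.86 %

M(O2) = 2(16.00) = 32.00 g/mol.
M(NO2) = 14.01 + 2(16.00) = 46.01 g/mol.
n(O2) = 339.20 g / 32.00 g/mol = 10.600 mol.
From the equation the O2:NO2 mole ratio is 1:2, so n(NO2) = 10.600 × 2/1 = 21.200 mol.
Mass of NO2 = 21.200 mol × 46.01 g/mol = 975.41 g.
This is the theoretical yield. Percent yield = 710.7 g / 975.41 g × 100% = 72.862%.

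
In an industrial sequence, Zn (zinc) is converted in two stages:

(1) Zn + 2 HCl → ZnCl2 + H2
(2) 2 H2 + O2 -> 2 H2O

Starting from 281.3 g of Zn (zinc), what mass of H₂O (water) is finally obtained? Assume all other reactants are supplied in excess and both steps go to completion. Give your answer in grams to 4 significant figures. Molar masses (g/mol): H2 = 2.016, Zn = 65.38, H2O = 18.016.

77.51 g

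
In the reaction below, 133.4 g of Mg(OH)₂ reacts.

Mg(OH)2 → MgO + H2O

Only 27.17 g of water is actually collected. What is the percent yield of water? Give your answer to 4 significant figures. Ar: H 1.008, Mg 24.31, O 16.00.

65.94 %

M(Mg(OH)2) = 24.31 + 2(16.00) + 2(1.008) = 58.326 g/mol.
M(H2O) = 2(1.008) + 16.00 = 18.016 g/mol.
n(Mg(OH)2) = 133.40 g / 58.326 g/mol = 2.2871 mol.
From the equation the Mg(OH)2:H2O mole ratio is 1:1, so n(H2O) = 2.2871 × 1/1 = 2.2871 mol.
Mass of H2O = 2.2871 mol × 18.016 g/mol = 41.205 g.
This is the theoretical yield. Percent yield = 27.17 g / 41.205 g × 100% = 65.938%.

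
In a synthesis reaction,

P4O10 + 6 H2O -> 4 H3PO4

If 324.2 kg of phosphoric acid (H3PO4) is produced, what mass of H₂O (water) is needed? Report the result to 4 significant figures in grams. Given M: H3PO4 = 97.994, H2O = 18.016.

89410 g

Convert: 324.2 kg = 324200 g.
n(H3PO4) = 324200 g / 97.994 g/mol = 3308.4 mol.
From the equation the H3PO4:H2O mole ratio is 4:6, so n(H2O) = 3308.4 × 6/4 = 4962.5 mol.
Mass of H2O = 4962.5 mol × 18.016 g/mol = 89405 g.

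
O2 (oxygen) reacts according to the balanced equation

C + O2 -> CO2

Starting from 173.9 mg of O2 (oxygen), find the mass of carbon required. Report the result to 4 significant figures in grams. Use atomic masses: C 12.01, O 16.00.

M(O2) = 2(16.00) = 32.00 g/mol.
M(C) = 12.01 g/mol.
Convert: 173.9 mg = 0.17390 g.
n(O2) = 0.17390 g / 32.00 g/mol = 0.0054344 mol.
From the equation the O2:C mole ratio is 1:1, so n(C) = 0.0054344 × 1/1 = 0.0054344 mol.
Mass of C = 0.0054344 mol × 12.01 g/mol = 0.065267 g.

0.06527 g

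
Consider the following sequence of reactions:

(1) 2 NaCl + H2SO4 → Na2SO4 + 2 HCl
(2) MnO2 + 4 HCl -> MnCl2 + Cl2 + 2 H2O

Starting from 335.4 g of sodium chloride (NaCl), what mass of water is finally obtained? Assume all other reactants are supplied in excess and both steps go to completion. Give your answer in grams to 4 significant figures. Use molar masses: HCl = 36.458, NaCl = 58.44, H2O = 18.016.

n(NaCl) = 335.40 / 58.44 = 5.7392 mol.
Step 1 gives a 2:2 ratio of NaCl to HCl, so n(HCl) = 5.7392 mol.
In step 2 the HCl:H2O ratio is 4:2, so n(H2O) = 2.8696 mol.
Mass of H2O = 2.8696 × 18.016 = 51.699 g.

51.70 g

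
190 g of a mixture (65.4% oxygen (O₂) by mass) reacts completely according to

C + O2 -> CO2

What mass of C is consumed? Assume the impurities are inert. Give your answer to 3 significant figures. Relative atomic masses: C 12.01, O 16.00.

46.6 g

Mass of pure O2 = 190 g × 0.654 = 124.3 g.
M(O2) = 2(16.00) = 32.00 g/mol.
M(C) = 12.01 g/mol.
n(O2) = 124.3 g / 32.00 g/mol = 3.883 mol.
From the equation the O2:C mole ratio is 1:1, so n(C) = 3.883 × 1/1 = 3.883 mol.
Mass of C = 3.883 mol × 12.01 g/mol = 46.64 g.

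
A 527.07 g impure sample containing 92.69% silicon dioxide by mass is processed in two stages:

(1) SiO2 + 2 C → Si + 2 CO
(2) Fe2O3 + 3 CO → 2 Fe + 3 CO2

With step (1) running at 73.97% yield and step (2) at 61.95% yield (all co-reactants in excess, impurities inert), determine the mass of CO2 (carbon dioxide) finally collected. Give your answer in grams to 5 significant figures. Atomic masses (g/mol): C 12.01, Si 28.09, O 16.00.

Pure SiO2 = 527.07 × 0.9269 = 488.541 g.
M(SiO2) = 28.09 + 2(16.00) = 60.09 g/mol.
M(CO2) = 12.01 + 2(16.00) = 44.01 g/mol.
n(SiO2) = 488.541 / 60.09 = 8.13016 mol.
Step 1 (SiO2:CO = 1:2): theoretical n(CO) = 16.2603 mol; at 73.97% yield, n(CO) = 12.0278 mol.
Step 2 (CO:CO2 = 3:3): theoretical n(CO2) = 12.0278 mol, so theoretical mass = 12.0278 × 44.01 = 529.342 g.
At 61.95% yield, actual mass of CO2 = 529.342 × 0.6195 = 327.927 g.

327.93 g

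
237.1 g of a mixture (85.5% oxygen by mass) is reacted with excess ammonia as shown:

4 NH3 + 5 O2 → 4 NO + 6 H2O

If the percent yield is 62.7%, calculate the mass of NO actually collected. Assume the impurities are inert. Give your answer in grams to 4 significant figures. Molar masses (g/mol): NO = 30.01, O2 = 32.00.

95.36 g

Pure O2 available = 237.1 g × 0.855 = 202.72 g.
n(O2) = 202.72 g / 32.00 g/mol = 6.3350 mol.
From the equation the O2:NO mole ratio is 5:4, so n(NO) = 6.3350 × 4/5 = 5.0680 mol.
Mass of NO = 5.0680 mol × 30.01 g/mol = 152.09 g.
Actual mass collected = 152.09 g × 0.627 = 95.361 g.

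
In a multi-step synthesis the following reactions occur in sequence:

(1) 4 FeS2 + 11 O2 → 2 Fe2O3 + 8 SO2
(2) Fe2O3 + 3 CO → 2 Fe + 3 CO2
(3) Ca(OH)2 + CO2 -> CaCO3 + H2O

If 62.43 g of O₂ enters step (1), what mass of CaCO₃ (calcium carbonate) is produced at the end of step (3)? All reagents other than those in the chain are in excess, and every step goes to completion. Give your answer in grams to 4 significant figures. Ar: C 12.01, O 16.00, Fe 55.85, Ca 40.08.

M(O2) = 2(16.00) = 32.00 g/mol.
M(CaCO3) = 40.08 + 12.01 + 3(16.00) = 100.09 g/mol.
n(O2) = 62.43 / 32.00 = 1.9509 mol.
Reaction (1): O2→Fe2O3 ratio 11:2 ⇒ n(Fe2O3) = 0.35472 mol.
Reaction (2): Fe2O3→CO2 ratio 1:3 ⇒ n(CO2) = 1.0641 mol.
Reaction (3): CO2→CaCO3 ratio 1:1 ⇒ n(CaCO3) = 1.0641 mol.
Mass of CaCO3 = 1.0641 × 100.09 = 106.51 g.

106.5 g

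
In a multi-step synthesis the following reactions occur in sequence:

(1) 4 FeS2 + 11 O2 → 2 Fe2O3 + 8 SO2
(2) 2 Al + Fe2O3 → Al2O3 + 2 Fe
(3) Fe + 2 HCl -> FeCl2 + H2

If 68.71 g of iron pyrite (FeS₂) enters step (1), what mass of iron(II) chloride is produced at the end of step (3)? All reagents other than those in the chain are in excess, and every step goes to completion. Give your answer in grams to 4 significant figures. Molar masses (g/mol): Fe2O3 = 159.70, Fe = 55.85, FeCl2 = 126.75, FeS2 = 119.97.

72.59 g

n(FeS2) = 68.71 / 119.97 = 0.57273 mol.
Reaction (1): FeS2→Fe2O3 ratio 4:2 ⇒ n(Fe2O3) = 0.28636 mol.
Reaction (2): Fe2O3→Fe ratio 1:2 ⇒ n(Fe) = 0.57273 mol.
Reaction (3): Fe→FeCl2 ratio 1:1 ⇒ n(FeCl2) = 0.57273 mol.
Mass of FeCl2 = 0.57273 × 126.75 = 72.593 g.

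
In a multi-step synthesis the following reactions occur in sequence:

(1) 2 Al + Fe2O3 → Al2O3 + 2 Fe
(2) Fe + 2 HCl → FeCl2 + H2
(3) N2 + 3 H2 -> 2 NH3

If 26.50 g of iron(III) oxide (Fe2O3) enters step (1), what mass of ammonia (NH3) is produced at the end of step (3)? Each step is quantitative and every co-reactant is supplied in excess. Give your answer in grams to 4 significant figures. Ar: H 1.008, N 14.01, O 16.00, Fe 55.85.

3.769 g

M(Fe2O3) = 2(55.85) + 3(16.00) = 159.70 g/mol.
M(NH3) = 14.01 + 3(1.008) = 17.034 g/mol.
n(Fe2O3) = 26.50 / 159.70 = 0.16594 mol.
Reaction (1): Fe2O3→Fe ratio 1:2 ⇒ n(Fe) = 0.33187 mol.
Reaction (2): Fe→H2 ratio 1:1 ⇒ n(H2) = 0.33187 mol.
Reaction (3): H2→NH3 ratio 3:2 ⇒ n(NH3) = 0.22125 mol.
Mass of NH3 = 0.22125 × 17.034 = 3.7687 g.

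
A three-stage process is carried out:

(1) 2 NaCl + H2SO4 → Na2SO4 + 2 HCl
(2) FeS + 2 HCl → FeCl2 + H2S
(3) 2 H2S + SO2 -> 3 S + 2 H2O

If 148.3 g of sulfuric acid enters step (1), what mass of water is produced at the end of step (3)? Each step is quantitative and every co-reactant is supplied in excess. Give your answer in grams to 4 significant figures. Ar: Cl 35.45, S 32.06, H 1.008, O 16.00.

M(H2SO4) = 2(1.008) + 32.06 + 4(16.00) = 98.076 g/mol.
M(H2O) = 2(1.008) + 16.00 = 18.016 g/mol.
n(H2SO4) = 148.3 / 98.076 = 1.5121 mol.
Reaction (1): H2SO4→HCl ratio 1:2 ⇒ n(HCl) = 3.0242 mol.
Reaction (2): HCl→H2S ratio 2:1 ⇒ n(H2S) = 1.5121 mol.
Reaction (3): H2S→H2O ratio 2:2 ⇒ n(H2O) = 1.5121 mol.
Mass of H2O = 1.5121 × 18.016 = 27.242 g.

27.24 g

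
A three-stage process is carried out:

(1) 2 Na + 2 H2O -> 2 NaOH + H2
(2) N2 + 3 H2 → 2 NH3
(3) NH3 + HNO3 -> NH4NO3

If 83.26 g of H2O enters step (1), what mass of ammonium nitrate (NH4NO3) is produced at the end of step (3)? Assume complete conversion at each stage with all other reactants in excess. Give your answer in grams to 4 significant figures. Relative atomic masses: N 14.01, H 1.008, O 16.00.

123.3 g

M(H2O) = 2(1.008) + 16.00 = 18.016 g/mol.
M(NH4NO3) = 2(14.01) + 4(1.008) + 3(16.00) = 80.052 g/mol.
n(H2O) = 83.26 / 18.016 = 4.6214 mol.
Reaction (1): H2O→H2 ratio 2:1 ⇒ n(H2) = 2.3107 mol.
Reaction (2): H2→NH3 ratio 3:2 ⇒ n(NH3) = 1.5405 mol.
Reaction (3): NH3→NH4NO3 ratio 1:1 ⇒ n(NH4NO3) = 1.5405 mol.
Mass of NH4NO3 = 1.5405 × 80.052 = 123.32 g.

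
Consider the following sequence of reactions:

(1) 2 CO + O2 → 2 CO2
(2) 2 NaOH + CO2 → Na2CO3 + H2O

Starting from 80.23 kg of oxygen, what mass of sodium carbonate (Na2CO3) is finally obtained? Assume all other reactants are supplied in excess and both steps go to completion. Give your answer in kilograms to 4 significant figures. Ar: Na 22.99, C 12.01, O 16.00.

531.5 kg

M(O2) = 2(16.00) = 32.00 g/mol.
M(Na2CO3) = 2(22.99) + 12.01 + 3(16.00) = 105.99 g/mol.
80.23 kg = 80230 g.
n(O2) = 80230 / 32.00 = 2507.2 mol.
Step 1 gives a 1:2 ratio of O2 to CO2, so n(CO2) = 5014.4 mol.
In step 2 the CO2:Na2CO3 ratio is 1:1, so n(Na2CO3) = 5014.4 mol.
Mass of Na2CO3 = 5014.4 × 105.99 = 531470 g = 531.5 kg.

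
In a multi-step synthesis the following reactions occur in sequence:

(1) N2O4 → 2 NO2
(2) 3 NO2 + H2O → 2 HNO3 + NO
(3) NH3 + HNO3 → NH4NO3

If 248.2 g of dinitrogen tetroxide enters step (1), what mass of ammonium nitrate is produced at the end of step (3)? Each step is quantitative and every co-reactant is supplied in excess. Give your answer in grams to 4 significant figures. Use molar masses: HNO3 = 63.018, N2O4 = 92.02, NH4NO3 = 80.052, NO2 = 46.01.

n(N2O4) = 248.2 / 92.02 = 2.6972 mol.
Reaction (1): N2O4→NO2 ratio 1:2 ⇒ n(NO2) = 5.3945 mol.
Reaction (2): NO2→HNO3 ratio 3:2 ⇒ n(HNO3) = 3.5963 mol.
Reaction (3): HNO3→NH4NO3 ratio 1:1 ⇒ n(NH4NO3) = 3.5963 mol.
Mass of NH4NO3 = 3.5963 × 80.052 = 287.89 g.

287.9 g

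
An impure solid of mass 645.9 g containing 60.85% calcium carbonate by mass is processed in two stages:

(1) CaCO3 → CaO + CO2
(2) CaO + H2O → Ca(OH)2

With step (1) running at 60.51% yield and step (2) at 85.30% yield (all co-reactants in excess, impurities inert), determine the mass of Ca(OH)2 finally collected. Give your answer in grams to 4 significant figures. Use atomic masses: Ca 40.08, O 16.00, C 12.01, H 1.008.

150.2 g

Pure CaCO3 = 645.9 × 0.6085 = 393.03 g.
M(CaCO3) = 40.08 + 12.01 + 3(16.00) = 100.09 g/mol.
M(Ca(OH)2) = 40.08 + 2(16.00) + 2(1.008) = 74.096 g/mol.
n(CaCO3) = 393.03 / 100.09 = 3.9268 mol.
Step 1 (CaCO3:CaO = 1:1): theoretical n(CaO) = 3.9268 mol; at 60.51% yield, n(CaO) = 2.3761 mol.
Step 2 (CaO:Ca(OH)2 = 1:1): theoretical n(Ca(OH)2) = 2.3761 mol, so theoretical mass = 2.3761 × 74.096 = 176.06 g.
At 85.30% yield, actual mass of Ca(OH)2 = 176.06 × 0.8530 = 150.18 g.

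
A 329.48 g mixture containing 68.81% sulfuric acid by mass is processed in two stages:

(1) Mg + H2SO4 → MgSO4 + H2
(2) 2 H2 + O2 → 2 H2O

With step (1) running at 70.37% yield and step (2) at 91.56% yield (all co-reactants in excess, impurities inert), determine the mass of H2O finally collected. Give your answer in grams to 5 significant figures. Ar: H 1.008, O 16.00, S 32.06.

Pure H2SO4 = 329.48 × 0.6881 = 226.715 g.
M(H2SO4) = 2(1.008) + 32.06 + 4(16.00) = 98.076 g/mol.
M(H2O) = 2(1.008) + 16.00 = 18.016 g/mol.
n(H2SO4) = 226.715 / 98.076 = 2.31163 mol.
Step 1 (H2SO4:H2 = 1:1): theoretical n(H2) = 2.31163 mol; at 70.37% yield, n(H2) = 1.62669 mol.
Step 2 (H2:H2O = 2:2): theoretical n(H2O) = 1.62669 mol, so theoretical mass = 1.62669 × 18.016 = 29.3065 g.
At 91.56% yield, actual mass of H2O = 29.3065 × 0.9156 = 26.8330 g.

26.833 g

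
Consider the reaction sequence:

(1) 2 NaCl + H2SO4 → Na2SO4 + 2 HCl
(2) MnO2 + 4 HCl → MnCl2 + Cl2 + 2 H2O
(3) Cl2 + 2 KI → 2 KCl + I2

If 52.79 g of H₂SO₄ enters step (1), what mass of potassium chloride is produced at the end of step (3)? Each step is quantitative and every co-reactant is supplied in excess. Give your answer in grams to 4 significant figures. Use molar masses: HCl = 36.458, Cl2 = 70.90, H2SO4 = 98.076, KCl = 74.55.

40.13 g

n(H2SO4) = 52.79 / 98.076 = 0.53826 mol.
Reaction (1): H2SO4→HCl ratio 1:2 ⇒ n(HCl) = 1.0765 mol.
Reaction (2): HCl→Cl2 ratio 4:1 ⇒ n(Cl2) = 0.26913 mol.
Reaction (3): Cl2→KCl ratio 1:2 ⇒ n(KCl) = 0.53826 mol.
Mass of KCl = 0.53826 × 74.55 = 40.127 g.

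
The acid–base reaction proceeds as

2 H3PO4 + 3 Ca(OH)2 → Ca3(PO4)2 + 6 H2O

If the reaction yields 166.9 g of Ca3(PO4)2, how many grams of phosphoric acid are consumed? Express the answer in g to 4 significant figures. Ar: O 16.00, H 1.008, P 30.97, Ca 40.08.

M(Ca3(PO4)2) = 3(40.08) + 2(30.97) + 8(16.00) = 310.18 g/mol.
M(H3PO4) = 3(1.008) + 30.97 + 4(16.00) = 97.994 g/mol.
n(Ca3(PO4)2) = 166.90 g / 310.18 g/mol = 0.53807 mol.
From the equation the Ca3(PO4)2:H3PO4 mole ratio is 1:2, so n(H3PO4) = 0.53807 × 2/1 = 1.0761 mol.
Mass of H3PO4 = 1.0761 mol × 97.994 g/mol = 105.46 g.

105.5 g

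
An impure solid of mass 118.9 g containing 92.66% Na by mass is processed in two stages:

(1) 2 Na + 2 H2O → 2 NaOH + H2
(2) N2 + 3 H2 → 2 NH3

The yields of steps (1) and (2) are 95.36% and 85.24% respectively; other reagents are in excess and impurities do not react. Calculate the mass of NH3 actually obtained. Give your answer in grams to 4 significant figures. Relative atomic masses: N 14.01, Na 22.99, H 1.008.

Pure Na = 118.9 × 0.9266 = 110.17 g.
M(Na) = 22.99 g/mol.
M(NH3) = 14.01 + 3(1.008) = 17.034 g/mol.
n(Na) = 110.17 / 22.99 = 4.7922 mol.
Step 1 (Na:H2 = 2:1): theoretical n(H2) = 2.3961 mol; at 95.36% yield, n(H2) = 2.2849 mol.
Step 2 (H2:NH3 = 3:2): theoretical n(NH3) = 1.5233 mol, so theoretical mass = 1.5233 × 17.034 = 25.948 g.
At 85.24% yield, actual mass of NH3 = 25.948 × 0.8524 = 22.118 g.

22.12 g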